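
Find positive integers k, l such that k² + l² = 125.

Search for k with 125 - k² a perfect square.
k = 2: 125 - 2² = 125 - 4 = 121 = 11² ✓
So k = 2, l = 11.

k = 2, l = 11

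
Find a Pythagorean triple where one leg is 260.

We need the other leg and hypotenuse such that 260² + x² = c².
Take x = 651, c = 701: 260² + 651² = 67600 + 423801 = 491401 = 701² ✓
Triple: (651, 260, 701)

(651, 260, 701)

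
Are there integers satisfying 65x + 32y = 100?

Step 1: Compute gcd(65, 32).
gcd(65, 32) = 1

Step 2: Check divisibility.
Does 1 divide 100? 100 = 1 x 100, so yes.

By the theorem on linear Diophantine equations, 65x + 32y = 100 has integer solutions if and only if gcd(65, 32) divides 100. Since 1 | 100, solutions exist.

Yes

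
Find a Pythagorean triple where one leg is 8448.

We need the other leg and hypotenuse such that 8448² + x² = c².
Take x = 3240, c = 9048: 8448² + 3240² = 71368704 + 10497600 = 81866304 = 9048² ✓
Triple: (3240, 8448, 9048)

(3240, 8448, 9048)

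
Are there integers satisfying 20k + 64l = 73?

Step 1: Compute gcd(20, 64).
gcd(20, 64) = 4

Step 2: Check divisibility.
Does 4 divide 73? 73 = 4 x 18 + 1, so no.

By the theorem on linear Diophantine equations, 20k + 64l = 73 has integer solutions if and only if gcd(20, 64) divides 73. Since 4 does not divide 73, no solutions exist.

No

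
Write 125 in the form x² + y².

We need to find integers x, y > 0 such that x² + y² = 125.
Trying x = 2: y² = 125 - 2² = 125 - 4 = 121
y = 11
Check: 2² + 11² = 4 + 121 = 125 ✓

125 = 2² + 11²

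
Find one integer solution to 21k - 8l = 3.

Step 1: Check solvability.
gcd(21, 8) = 1
Since 1 divides 3, solutions exist.

Step 2: Apply extended Euclidean algorithm to find gcd.
We find integers such that 21*x0 + 8*y0 = 1

Step 3: Scale the particular solution.
Multiply by 3/1 = 3:
k = -9, l = -24

Step 4: Verify.
21*(-9) - 8*(-24) = 3 = 3 ✓

k = -9, l = -24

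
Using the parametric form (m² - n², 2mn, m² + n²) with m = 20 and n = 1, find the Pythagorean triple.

a = m² - n² = 20² - 1² = 400 - 1 = 399
b = 2mn = 2·20·1 = 40
c = m² + n² = 400 + 1 = 401
Verify: 399² + 40² = 159201 + 1600 = 160801 = 401² ✓

(399, 40, 401)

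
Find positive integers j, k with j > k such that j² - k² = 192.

Factor: j² - k² = (j+k)(j-k) = 192.
We need two factors of 192 with the same parity.
Use j+k = 96 and j-k = 2 (product 96·2 = 192).
Adding: 2j = 98, so j = 49.
Subtracting: 2k = 94, so k = 47.
Check: 49² - 47² = 2401 - 2209 = 192 ✓

j = 49, k = 47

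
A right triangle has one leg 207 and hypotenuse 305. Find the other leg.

b² = c² - a² = 93025 - 42849 = 50176
b = 224

224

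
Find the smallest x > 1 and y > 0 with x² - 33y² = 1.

We seek the smallest positive integers (x, y) with x² - 33y² = 1, i.e., x² = 33y² + 1.
Try successive y values:
y = 1: x² = 33·1² + 1 = 34, not a perfect square
y = 2: x² = 33·2² + 1 = 133, not a perfect square
y = 3: x² = 33·3² + 1 = 298, not a perfect square
... continuing the search (or via continued fractions) ...
y = 4: x² = 33·4² + 1 = 529, x = 23 ✓

Verify: 23² - 33·4² = 529 - 528 = 1 ✓

x = 23, y = 4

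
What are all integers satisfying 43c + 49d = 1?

Step 1: Compute gcd(43, 49) = 1.
Since 1 divides 1, solutions exist.

Step 2: Find a particular solution using extended Euclidean algorithm.
We get c₀ = 8, d₀ = -7.
Check: 43*8 + 49*-7 = 1 = 1 ✓

Step 3: Write the general solution.
c = 8 + (49/1)t = 8 + 49t
d = -7 - (43/1)t = -7 - 43t
for any integer t.

c = 8 + 49t, d = -7 - 43t for integer t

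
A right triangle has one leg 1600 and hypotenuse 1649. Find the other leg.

a² = c² - b² = 2719201 - 2560000 = 159201
a = 399

399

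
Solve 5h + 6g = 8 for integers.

Step 1: Check solvability.
gcd(5, 6) = 1
Since 1 divides 8, solutions exist.

Step 2: Apply extended Euclidean algorithm to find gcd.
We find integers such that 5*x0 + 6*y0 = 1

Step 3: Scale the particular solution.
Multiply by 8/1 = 8:
h = -8, g = 8

Step 4: Verify.
5*(-8) + 6*(8) = 8 = 8 ✓

h = -8, g = 8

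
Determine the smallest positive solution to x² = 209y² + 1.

We seek the smallest positive integers (x, y) with x² - 209y² = 1, i.e., x² = 209y² + 1.
Try successive y values:
y = 1: x² = 209·1² + 1 = 210, not a perfect square
y = 2: x² = 209·2² + 1 = 837, not a perfect square
y = 3: x² = 209·3² + 1 = 1882, not a perfect square
... continuing the search (or via continued fractions) ...
y = 3220: x² = 209·3220² + 1 = 2166995601, x = 46551 ✓

Verify: 46551² - 209·3220² = 2166995601 - 2166995600 = 1 ✓

x = 46551, y = 3220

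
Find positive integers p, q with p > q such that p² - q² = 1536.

Factor: p² - q² = (p+q)(p-q) = 1536.
We need two factors of 1536 with the same parity.
Use p+q = 768 and p-q = 2 (product 768·2 = 1536).
Adding: 2p = 770, so p = 385.
Subtracting: 2q = 766, so q = 383.
Check: 385² - 383² = 148225 - 146689 = 1536 ✓

p = 385, q = 383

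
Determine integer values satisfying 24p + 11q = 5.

Step 1: Check solvability.
gcd(24, 11) = 1
Since 1 divides 5, solutions exist.

Step 2: Apply extended Euclidean algorithm to find gcd.
We find integers such that 24*x0 + 11*y0 = 1

Step 3: Scale the particular solution.
Multiply by 5/1 = 5:
p = -25, q = 55

Step 4: Verify.
24*(-25) + 11*(55) = 5 = 5 ✓

p = -25, q = 55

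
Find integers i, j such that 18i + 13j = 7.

Step 1: Check solvability.
gcd(18, 13) = 1
Since 1 divides 7, solutions exist.

Step 2: Apply extended Euclidean algorithm to find gcd.
We find integers such that 18*x0 + 13*y0 = 1

Step 3: Scale the particular solution.
Multiply by 7/1 = 7:
i = -35, j = 49

Step 4: Verify.
18*(-35) + 13*(49) = 7 = 7 ✓

i = -35, j = 49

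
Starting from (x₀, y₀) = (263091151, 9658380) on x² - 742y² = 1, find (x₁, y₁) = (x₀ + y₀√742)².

Solutions to x² - Dy² = 1 are generated by powers of (x₀ + y₀√D).
The next solution satisfies x₁ + y₁√742 = (x₀ + y₀√742)², giving:
x₁ = x₀² + 742y₀² = 263091151² + 742·9658380² = 69216953734504801 + 69216953734504800 = 138433907469009601
y₁ = 2x₀y₀ = 2·263091151·9658380 = 5082068621990760

Verify: 138433907469009601² - 742·5082068621990760² = 19163946737138312193852219830179201 - 19163946737138312193852219830179200 = 1 ✓

x = 138433907469009601, y = 5082068621990760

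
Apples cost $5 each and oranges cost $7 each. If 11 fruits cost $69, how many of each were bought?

Let a = apples, o = oranges.
a + o = 11
5a + 7o = 69
Substitute o = 11 - a:
5a + 7(11 - a) = 69
(5 - 7)a = 69 - 77
-2a = -8
a = 4, o = 11 - 4 = 7

Apples: 4, Oranges: 7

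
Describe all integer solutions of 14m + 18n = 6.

Step 1: Compute gcd(14, 18) = 2.
Since 2 divides 6, solutions exist.

Step 2: Find a particular solution using extended Euclidean algorithm.
We get m₀ = 12, n₀ = -9.
Check: 14*12 + 18*-9 = 6 = 6 ✓

Step 3: Write the general solution.
m = 12 + (18/2)t = 12 + 9t
n = -9 - (14/2)t = -9 - 7t
for any integer t.

m = 12 + 9t, n = -9 - 7t for integer t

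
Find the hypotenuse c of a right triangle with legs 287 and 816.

c² = a² + b² = 287² + 816² = 82369 + 665856 = 748225
c = sqrt(748225) = 865

865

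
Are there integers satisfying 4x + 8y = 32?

Step 1: Compute gcd(4, 8).
gcd(4, 8) = 4

Step 2: Check divisibility.
Does 4 divide 32? 32 = 4 x 8, so yes.

By the theorem on linear Diophantine equations, 4x + 8y = 32 has integer solutions if and only if gcd(4, 8) divides 32. Since 4 | 32, solutions exist.

Yes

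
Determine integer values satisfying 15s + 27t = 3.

Step 1: Check solvability.
gcd(15, 27) = 3
Since 3 divides 3, solutions exist.

Step 2: Apply extended Euclidean algorithm to find gcd.
We find integers such that 15*x0 + 27*y0 = 3

Step 3: Scale the particular solution.
Multiply by 3/3 = 1:
s = 2, t = -1

Step 4: Verify.
15*(2) + 27*(-1) = 3 = 3 ✓

s = 2, t = -1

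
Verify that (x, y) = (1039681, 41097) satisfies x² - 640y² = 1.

Compute x² = 1039681² = 1080936581761
Compute 640y² = 640·41097² = 640·1688963409 = 1080936581760
x² - 640y² = 1080936581761 - 1080936581760 = 1
Since this equals 1, (1039681, 41097) is a solution.

Yes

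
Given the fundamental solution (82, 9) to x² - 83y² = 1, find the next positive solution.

Solutions to x² - Dy² = 1 are generated by powers of (x₀ + y₀√D).
The next solution satisfies x₁ + y₁√83 = (x₀ + y₀√83)², giving:
x₁ = x₀² + 83y₀² = 82² + 83·9² = 6724 + 6723 = 13447
y₁ = 2x₀y₀ = 2·82·9 = 1476

Verify: 13447² - 83·1476² = 180821809 - 180821808 = 1 ✓

x = 13447, y = 1476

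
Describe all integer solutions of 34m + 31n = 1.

Step 1: Compute gcd(34, 31) = 1.
Since 1 divides 1, solutions exist.

Step 2: Find a particular solution using extended Euclidean algorithm.
We get m₀ = -10, n₀ = 11.
Check: 34*-10 + 31*11 = 1 = 1 ✓

Step 3: Write the general solution.
m = -10 + (31/1)t = -10 + 31t
n = 11 - (34/1)t = 11 - 34t
for any integer t.

m = -10 + 31t, n = 11 - 34t for integer t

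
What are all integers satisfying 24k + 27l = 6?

Step 1: Compute gcd(24, 27) = 3.
Since 3 divides 6, solutions exist.

Step 2: Find a particular solution using extended Euclidean algorithm.
We get k₀ = -2, l₀ = 2.
Check: 24*-2 + 27*2 = 6 = 6 ✓

Step 3: Write the general solution.
k = -2 + (27/3)t = -2 + 9t
l = 2 - (24/3)t = 2 - 8t
for any integer t.

k = -2 + 9t, l = 2 - 8t for integer t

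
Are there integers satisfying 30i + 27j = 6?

Step 1: Compute gcd(30, 27).
gcd(30, 27) = 3

Step 2: Check divisibility.
Does 3 divide 6? 6 = 3 x 2, so yes.

By the theorem on linear Diophantine equations, 30i + 27j = 6 has integer solutions if and only if gcd(30, 27) divides 6. Since 3 | 6, solutions exist.

Yes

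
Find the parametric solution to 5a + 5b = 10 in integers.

Step 1: Compute gcd(5, 5) = 5.
Since 5 divides 10, solutions exist.

Step 2: Find a particular solution using extended Euclidean algorithm.
We get a₀ = 0, b₀ = 2.
Check: 5*0 + 5*2 = 10 = 10 ✓

Step 3: Write the general solution.
a = 0 + (5/5)t = 0 + 1t
b = 2 - (5/5)t = 2 - 1t
for any integer t.

a = 0 + 1t, b = 2 - 1t for integer t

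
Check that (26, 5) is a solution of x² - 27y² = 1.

Compute x² = 26² = 676
Compute 27y² = 27·5² = 27·25 = 675
x² - 27y² = 676 - 675 = 1
Since this equals 1, (26, 5) is a solution.

Yes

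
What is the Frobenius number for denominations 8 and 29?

For two coprime denominations a and b, the Frobenius number (largest value not representable as a non-negative combination) is ab - a - b.
Here gcd(8, 29) = 1, so they are coprime.
F(8, 29) = 8·29 - 8 - 29 = 232 - 37 = 195

195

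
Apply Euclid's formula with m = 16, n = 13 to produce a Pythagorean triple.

a = m² - n² = 16² - 13² = 256 - 169 = 87
b = 2mn = 2·16·13 = 416
c = m² + n² = 256 + 169 = 425
Verify: 87² + 416² = 7569 + 173056 = 180625 = 425² ✓

(87, 416, 425)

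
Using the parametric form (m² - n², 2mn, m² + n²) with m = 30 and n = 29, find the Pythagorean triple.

a = m² - n² = 900 - 841 = 59
b = 2mn = 2·30·29 = 1740
c = m² + n² = 900 + 841 = 1741
Verify: 59² + 1740² = 3481 + 3027600 = 3031081 = 1741² ✓

(59, 1740, 1741)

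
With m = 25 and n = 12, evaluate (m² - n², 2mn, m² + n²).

a = m² - n² = 625 - 144 = 481
b = 2mn = 2·25·12 = 600
c = m² + n² = 625 + 144 = 769
Verify: 481² + 600² = 231361 + 360000 = 591361 = 769² ✓

(481, 600, 769)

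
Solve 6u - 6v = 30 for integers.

Step 1: Check solvability.
gcd(6, 6) = 6
Since 6 divides 30, solutions exist.

Step 2: Apply extended Euclidean algorithm to find gcd.
We find integers such that 6*x0 + 6*y0 = 6

Step 3: Scale the particular solution.
Multiply by 30/6 = 5:
u = 0, v = -5

Step 4: Verify.
6*(0) - 6*(-5) = 30 = 30 ✓

u = 0, v = -5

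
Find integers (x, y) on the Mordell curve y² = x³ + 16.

Try small integer x values and check whether x³ + 16 is a perfect square.
x = 0: x³ + 16 = 0³ + 16 = 0 + 16 = 16
Is 16 a perfect square? 4² = 16 ✓
So (x, y) = (0, -4) is a solution.

x = 0, y = -4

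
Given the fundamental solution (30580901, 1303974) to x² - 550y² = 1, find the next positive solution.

Solutions to x² - Dy² = 1 are generated by powers of (x₀ + y₀√D).
The next solution satisfies x₁ + y₁√550 = (x₀ + y₀√550)², giving:
x₁ = x₀² + 550y₀² = 30580901² + 550·1303974² = 935191505971801 + 935191505971800 = 1870383011943601
y₁ = 2x₀y₀ = 2·30580901·1303974 = 79753399601148

Verify: 1870383011943601² - 550·79753399601148² = 3498332611367216681015604847201 - 3498332611367216681015604847200 = 1 ✓

x = 1870383011943601, y = 79753399601148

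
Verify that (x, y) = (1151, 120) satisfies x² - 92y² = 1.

Compute x² = 1151² = 1324801
Compute 92y² = 92·120² = 92·14400 = 1324800
x² - 92y² = 1324801 - 1324800 = 1
Since this equals 1, (1151, 120) is a solution.

Yes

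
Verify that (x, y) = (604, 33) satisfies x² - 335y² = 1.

Compute x² = 604² = 364816
Compute 335y² = 335·33² = 335·1089 = 364815
x² - 335y² = 364816 - 364815 = 1
Since this equals 1, (604, 33) is a solution.

Yes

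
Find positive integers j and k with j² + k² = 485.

We need to find integers j, k > 0 such that j² + k² = 485.
Trying j = 1: k² = 485 - 1² = 485 - 1 = 484
k = 22
Check: 1² + 22² = 1 + 484 = 485 ✓

485 = 1² + 22²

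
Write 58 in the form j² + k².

We need to find integers j, k > 0 such that j² + k² = 58.
Trying j = 3: k² = 58 - 3² = 58 - 9 = 49
k = 7
Check: 3² + 7² = 9 + 49 = 58 ✓

58 = 3² + 7²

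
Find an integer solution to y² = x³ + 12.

Try small integer x values and check whether x³ + 12 is a perfect square.
x = -2: x³ + 12 = -2³ + 12 = -8 + 12 = 4
Is 4 a perfect square? 2² = 4 ✓
So (x, y) = (-2, 2) is a solution.

x = -2, y = 2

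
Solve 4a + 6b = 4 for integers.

Step 1: Check solvability.
gcd(4, 6) = 2
Since 2 divides 4, solutions exist.

Step 2: Apply extended Euclidean algorithm to find gcd.
We find integers such that 4*x0 + 6*y0 = 2

Step 3: Scale the particular solution.
Multiply by 4/2 = 2:
a = -2, b = 2

Step 4: Verify.
4*(-2) + 6*(2) = 4 = 4 ✓

a = -2, b = 2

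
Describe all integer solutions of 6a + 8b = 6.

Step 1: Compute gcd(6, 8) = 2.
Since 2 divides 6, solutions exist.

Step 2: Find a particular solution using extended Euclidean algorithm.
We get a₀ = -3, b₀ = 3.
Check: 6*-3 + 8*3 = 6 = 6 ✓

Step 3: Write the general solution.
a = -3 + (8/2)t = -3 + 4t
b = 3 - (6/2)t = 3 - 3t
for any integer t.

a = -3 + 4t, b = 3 - 3t for integer t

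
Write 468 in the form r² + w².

We need to find integers r, w > 0 such that r² + w² = 468.
Trying r = 12: w² = 468 - 12² = 468 - 144 = 324
w = 18
Check: 12² + 18² = 144 + 324 = 468 ✓

468 = 12² + 18²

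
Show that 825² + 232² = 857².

Compute a² + b² = 825² + 232² = 680625 + 53824 = 734449
Compute c² = 857² = 734449
Since 734449 = 734449, confirmed.

Yes, it is a Pythagorean triple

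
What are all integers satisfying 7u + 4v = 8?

Step 1: Compute gcd(7, 4) = 1.
Since 1 divides 8, solutions exist.

Step 2: Find a particular solution using extended Euclidean algorithm.
We get u₀ = -8, v₀ = 16.
Check: 7*-8 + 4*16 = 8 = 8 ✓

Step 3: Write the general solution.
u = -8 + (4/1)t = -8 + 4t
v = 16 - (7/1)t = 16 - 7t
for any integer t.

u = -8 + 4t, v = 16 - 7t for integer t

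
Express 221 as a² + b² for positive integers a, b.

We need to find integers a, b > 0 such that a² + b² = 221.
Trying a = 5: b² = 221 - 5² = 221 - 25 = 196
b = 14
Check: 5² + 14² = 25 + 196 = 221 ✓

221 = 5² + 14²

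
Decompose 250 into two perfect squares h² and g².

We need to find integers h, g > 0 such that h² + g² = 250.
Trying h = 5: g² = 250 - 5² = 250 - 25 = 225
g = 15
Check: 5² + 15² = 25 + 225 = 250 ✓

250 = 5² + 15²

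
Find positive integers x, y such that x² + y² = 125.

Search for x with 125 - x² a perfect square.
x = 2: 125 - 2² = 125 - 4 = 121 = 11² ✓
So x = 2, y = 11.

x = 2, y = 11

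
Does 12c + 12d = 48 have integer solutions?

Step 1: Compute gcd(12, 12).
gcd(12, 12) = 12

Step 2: Check divisibility.
Does 12 divide 48? 48 = 12 x 4, so yes.

By the theorem on linear Diophantine equations, 12c + 12d = 48 has integer solutions if and only if gcd(12, 12) divides 48. Since 12 | 48, solutions exist.

Yes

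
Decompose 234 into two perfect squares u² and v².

We need to find integers u, v > 0 such that u² + v² = 234.
Trying u = 3: v² = 234 - 3² = 234 - 9 = 225
v = 15
Check: 3² + 15² = 9 + 225 = 234 ✓

234 = 3² + 15²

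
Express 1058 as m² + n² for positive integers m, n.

We need to find integers m, n > 0 such that m² + n² = 1058.
Trying m = 23: n² = 1058 - 23² = 1058 - 529 = 529
n = 23
Check: 23² + 23² = 529 + 529 = 1058 ✓

1058 = 23² + 23²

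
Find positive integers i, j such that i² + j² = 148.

Search for i with 148 - i² a perfect square.
i = 2: 148 - 2² = 148 - 4 = 144 = 12² ✓
So i = 2, j = 12.

i = 2, j = 12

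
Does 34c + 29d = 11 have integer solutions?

Step 1: Compute gcd(34, 29).
gcd(34, 29) = 1

Step 2: Check divisibility.
Does 1 divide 11? 11 = 1 x 11, so yes.

By the theorem on linear Diophantine equations, 34c + 29d = 11 has integer solutions if and only if gcd(34, 29) divides 11. Since 1 | 11, solutions exist.

Yes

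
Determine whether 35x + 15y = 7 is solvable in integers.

Step 1: Compute gcd(35, 15).
gcd(35, 15) = 5

Step 2: Check divisibility.
Does 5 divide 7? 7 = 5 x 1 + 2, so no.

By the theorem on linear Diophantine equations, 35x + 15y = 7 has integer solutions if and only if gcd(35, 15) divides 7. Since 5 does not divide 7, no solutions exist.

No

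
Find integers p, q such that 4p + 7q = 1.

Step 1: Check solvability.
gcd(4, 7) = 1
Since 1 divides 1, solutions exist.

Step 2: Apply extended Euclidean algorithm to find gcd.
We find integers such that 4*x0 + 7*y0 = 1

Step 3: Scale the particular solution.
Multiply by 1/1 = 1:
p = 2, q = -1

Step 4: Verify.
4*(2) + 7*(-1) = 1 = 1 ✓

p = 2, q = -1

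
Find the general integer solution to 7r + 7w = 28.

Step 1: Compute gcd(7, 7) = 7.
Since 7 divides 28, solutions exist.

Step 2: Find a particular solution using extended Euclidean algorithm.
We get r₀ = 0, w₀ = 4.
Check: 7*0 + 7*4 = 28 = 28 ✓

Step 3: Write the general solution.
r = 0 + (7/7)t = 0 + 1t
w = 4 - (7/7)t = 4 - 1t
for any integer t.

r = 0 + 1t, w = 4 - 1t for integer t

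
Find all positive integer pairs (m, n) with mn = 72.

The positive divisors of 72 are: 1, 2, 3, 4, 6, 8, 9, 12, 18, 24, 36, 72.
Each divisor d gives the pair (d, 72/d):
(1, 72), (2, 36), (3, 24), (4, 18), (6, 12), (8, 9), (9, 8), (12, 6), (18, 4), (24, 3), (36, 2), (72, 1)

(1, 72), (2, 36), (3, 24), (4, 18), (6, 12), (8, 9), (9, 8), (12, 6), (18, 4), (24, 3), (36, 2), (72, 1)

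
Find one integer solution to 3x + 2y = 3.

Step 1: Check solvability.
gcd(3, 2) = 1
Since 1 divides 3, solutions exist.

Step 2: Apply extended Euclidean algorithm to find gcd.
We find integers such that 3*x0 + 2*y0 = 1

Step 3: Scale the particular solution.
Multiply by 3/1 = 3:
x = 3, y = -3

Step 4: Verify.
3*(3) + 2*(-3) = 3 = 3 ✓

x = 3, y = -3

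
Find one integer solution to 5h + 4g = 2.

Step 1: Check solvability.
gcd(5, 4) = 1
Since 1 divides 2, solutions exist.

Step 2: Apply extended Euclidean algorithm to find gcd.
We find integers such that 5*x0 + 4*y0 = 1

Step 3: Scale the particular solution.
Multiply by 2/1 = 2:
h = 2, g = -2

Step 4: Verify.
5*(2) + 4*(-2) = 2 = 2 ✓

h = 2, g = -2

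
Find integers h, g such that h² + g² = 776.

We need to find integers h, g > 0 such that h² + g² = 776.
Trying h = 10: g² = 776 - 10² = 776 - 100 = 676
g = 26
Check: 10² + 26² = 100 + 676 = 776 ✓

776 = 10² + 26²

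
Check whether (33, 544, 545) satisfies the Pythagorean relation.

Compute a² + b²:
33² + 544² = 1089 + 295936 = 297025
Compute c²:
545² = 297025
Since 297025 = 297025, it is a Pythagorean triple.

Yes, it is a Pythagorean triple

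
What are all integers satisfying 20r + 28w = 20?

Step 1: Compute gcd(20, 28) = 4.
Since 4 divides 20, solutions exist.

Step 2: Find a particular solution using extended Euclidean algorithm.
We get r₀ = 15, w₀ = -10.
Check: 20*15 + 28*-10 = 20 = 20 ✓

Step 3: Write the general solution.
r = 15 + (28/4)t = 15 + 7t
w = -10 - (20/4)t = -10 - 5t
for any integer t.

r = 15 + 7t, w = -10 - 5t for integer t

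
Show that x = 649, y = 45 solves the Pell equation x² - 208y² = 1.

Compute x² = 649² = 421201
Compute 208y² = 208·45² = 208·2025 = 421200
x² - 208y² = 421201 - 421200 = 1
Since this equals 1, (649, 45) is a solution.

Yes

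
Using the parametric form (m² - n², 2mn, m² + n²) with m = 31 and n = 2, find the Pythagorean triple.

a = m² - n² = 961 - 4 = 957
b = 2mn = 2·31·2 = 124
c = m² + n² = 961 + 4 = 965
Verify: 957² + 124² = 915849 + 15376 = 931225 = 965² ✓

(957, 124, 965)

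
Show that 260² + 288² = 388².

Compute a² + b² = 260² + 288² = 67600 + 82944 = 150544
Compute c² = 388² = 150544
Since 150544 = 150544, confirmed.

Yes, it is a Pythagorean triple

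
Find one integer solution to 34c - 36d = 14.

Step 1: Check solvability.
gcd(34, 36) = 2
Since 2 divides 14, solutions exist.

Step 2: Apply extended Euclidean algorithm to find gcd.
We find integers such that 34*x0 + 36*y0 = 2

Step 3: Scale the particular solution.
Multiply by 14/2 = 7:
c = -7, d = -7

Step 4: Verify.
34*(-7) - 36*(-7) = 14 = 14 ✓

c = -7, d = -7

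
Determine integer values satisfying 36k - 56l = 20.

Step 1: Check solvability.
gcd(36, 56) = 4
Since 4 divides 20, solutions exist.

Step 2: Apply extended Euclidean algorithm to find gcd.
We find integers such that 36*x0 + 56*y0 = 4

Step 3: Scale the particular solution.
Multiply by 20/4 = 5:
k = -15, l = -10

Step 4: Verify.
36*(-15) - 56*(-10) = 20 = 20 ✓

k = -15, l = -10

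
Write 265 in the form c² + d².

We need to find integers c, d > 0 such that c² + d² = 265.
Trying c = 3: d² = 265 - 3² = 265 - 9 = 256
d = 16
Check: 3² + 16² = 9 + 256 = 265 ✓

265 = 3² + 16²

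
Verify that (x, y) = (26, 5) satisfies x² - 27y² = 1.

Compute x² = 26² = 676
Compute 27y² = 27·5² = 27·25 = 675
x² - 27y² = 676 - 675 = 1
Since this equals 1, (26, 5) is a solution.

Yes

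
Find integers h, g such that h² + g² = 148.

We need to find integers h, g > 0 such that h² + g² = 148.
Trying h = 2: g² = 148 - 2² = 148 - 4 = 144
g = 12
Check: 2² + 12² = 4 + 144 = 148 ✓

148 = 2² + 12²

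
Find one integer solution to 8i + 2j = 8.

Step 1: Check solvability.
gcd(8, 2) = 2
Since 2 divides 8, solutions exist.

Step 2: Apply extended Euclidean algorithm to find gcd.
We find integers such that 8*x0 + 2*y0 = 2

Step 3: Scale the particular solution.
Multiply by 8/2 = 4:
i = 0, j = 4

Step 4: Verify.
8*(0) + 2*(4) = 8 = 8 ✓

i = 0, j = 4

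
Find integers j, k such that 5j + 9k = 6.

Step 1: Check solvability.
gcd(5, 9) = 1
Since 1 divides 6, solutions exist.

Step 2: Apply extended Euclidean algorithm to find gcd.
We find integers such that 5*x0 + 9*y0 = 1

Step 3: Scale the particular solution.
Multiply by 6/1 = 6:
j = 12, k = -6

Step 4: Verify.
5*(12) + 9*(-6) = 6 = 6 ✓

j = 12, k = -6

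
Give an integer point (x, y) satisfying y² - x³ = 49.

Try small integer x values and check whether x³ + 49 is a perfect square.
x = 0: x³ + 49 = 0³ + 49 = 0 + 49 = 49
Is 49 a perfect square? 7² = 49 ✓
So (x, y) = (0, 7) is a solution.

x = 0, y = 7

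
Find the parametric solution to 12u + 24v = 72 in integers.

Step 1: Compute gcd(12, 24) = 12.
Since 12 divides 72, solutions exist.

Step 2: Find a particular solution using extended Euclidean algorithm.
We get u₀ = 6, v₀ = 0.
Check: 12*6 + 24*0 = 72 = 72 ✓

Step 3: Write the general solution.
u = 6 + (24/12)t = 6 + 2t
v = 0 - (12/12)t = 0 - 1t
for any integer t.

u = 6 + 2t, v = 0 - 1t for integer t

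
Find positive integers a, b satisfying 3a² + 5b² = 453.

Try small values of a and check whether (453 - 3a²)/5 is a perfect square.
a = 4: 3·4² = 48, so 5b² = 453 - 48 = 405, giving b² = 81, b = 9.
Check: 3·4² + 5·9² = 48 + 405 = 453 ✓

a = 4, b = 9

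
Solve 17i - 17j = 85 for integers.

Step 1: Check solvability.
gcd(17, 17) = 17
Since 17 divides 85, solutions exist.

Step 2: Apply extended Euclidean algorithm to find gcd.
We find integers such that 17*x0 + 17*y0 = 17

Step 3: Scale the particular solution.
Multiply by 85/17 = 5:
i = 0, j = -5

Step 4: Verify.
17*(0) - 17*(-5) = 85 = 85 ✓

i = 0, j = -5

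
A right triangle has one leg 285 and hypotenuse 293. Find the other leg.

b² = c² - a² = 85849 - 81225 = 4624
b = 68

68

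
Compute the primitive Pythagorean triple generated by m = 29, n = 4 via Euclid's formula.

a = m² - n² = 841 - 16 = 825
b = 2mn = 2·29·4 = 232
c = m² + n² = 841 + 16 = 857
Verify: 825² + 232² = 680625 + 53824 = 734449 = 857² ✓

(825, 232, 857)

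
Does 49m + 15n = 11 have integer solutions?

Step 1: Compute gcd(49, 15).
gcd(49, 15) = 1

Step 2: Check divisibility.
Does 1 divide 11? 11 = 1 x 11, so yes.

By the theorem on linear Diophantine equations, 49m + 15n = 11 has integer solutions if and only if gcd(49, 15) divides 11. Since 1 | 11, solutions exist.

Yes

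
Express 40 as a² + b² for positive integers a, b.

We need to find integers a, b > 0 such that a² + b² = 40.
Trying a = 2: b² = 40 - 2² = 40 - 4 = 36
b = 6
Check: 2² + 6² = 4 + 36 = 40 ✓

40 = 2² + 6²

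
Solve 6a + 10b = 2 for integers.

Step 1: Check solvability.
gcd(6, 10) = 2
Since 2 divides 2, solutions exist.

Step 2: Apply extended Euclidean algorithm to find gcd.
We find integers such that 6*x0 + 10*y0 = 2

Step 3: Scale the particular solution.
Multiply by 2/2 = 1:
a = 2, b = -1

Step 4: Verify.
6*(2) + 10*(-1) = 2 = 2 ✓

a = 2, b = -1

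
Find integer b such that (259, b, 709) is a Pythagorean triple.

b² = c² - a² = 709² - 259² = 502681 - 67081 = 435600
b = sqrt(435600) = 660

660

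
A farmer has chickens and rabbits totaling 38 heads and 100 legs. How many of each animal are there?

Let c = chickens, r = rabbits.
Heads: c + r = 38
Legs: 2c + 4r = 100
From the first equation, c = 38 - r. Substitute:
2(38 - r) + 4r = 100
76 + 2r = 100
r = (100 - 76)/2 = 12
c = 38 - 12 = 26

Chickens: 26, Rabbits: 12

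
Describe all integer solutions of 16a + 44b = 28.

Step 1: Compute gcd(16, 44) = 4.
Since 4 divides 28, solutions exist.

Step 2: Find a particular solution using extended Euclidean algorithm.
We get a₀ = 21, b₀ = -7.
Check: 16*21 + 44*-7 = 28 = 28 ✓

Step 3: Write the general solution.
a = 21 + (44/4)t = 21 + 11t
b = -7 - (16/4)t = -7 - 4t
for any integer t.

a = 21 + 11t, b = -7 - 4t for integer t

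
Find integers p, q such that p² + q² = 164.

We need to find integers p, q > 0 such that p² + q² = 164.
Trying p = 8: q² = 164 - 8² = 164 - 64 = 100
q = 10
Check: 8² + 10² = 64 + 100 = 164 ✓

164 = 8² + 10²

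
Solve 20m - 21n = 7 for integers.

Step 1: Check solvability.
gcd(20, 21) = 1
Since 1 divides 7, solutions exist.

Step 2: Apply extended Euclidean algorithm to find gcd.
We find integers such that 20*x0 + 21*y0 = 1

Step 3: Scale the particular solution.
Multiply by 7/1 = 7:
m = -7, n = -7

Step 4: Verify.
20*(-7) - 21*(-7) = 7 = 7 ✓

m = -7, n = -7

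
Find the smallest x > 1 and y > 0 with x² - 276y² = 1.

We seek the smallest positive integers (x, y) with x² - 276y² = 1, i.e., x² = 276y² + 1.
Try successive y values:
y = 1: x² = 276·1² + 1 = 277, not a perfect square
y = 2: x² = 276·2² + 1 = 1105, not a perfect square
y = 3: x² = 276·3² + 1 = 2485, not a perfect square
... continuing the search (or via continued fractions) ...
y = 468: x² = 276·468² + 1 = 60450625, x = 7775 ✓

Verify: 7775² - 276·468² = 60450625 - 60450624 = 1 ✓

x = 7775, y = 468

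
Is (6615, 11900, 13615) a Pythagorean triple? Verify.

Compute a² + b² = 6615² + 11900² = 43758225 + 141610000 = 185368225
Compute c² = 13615² = 185368225
Since 185368225 = 185368225, confirmed.

Yes, it is a Pythagorean triple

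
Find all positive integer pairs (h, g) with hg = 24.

The positive divisors of 24 are: 1, 2, 3, 4, 6, 8, 12, 24.
Each divisor d gives the pair (d, 24/d):
(1, 24), (2, 12), (3, 8), (4, 6), (6, 4), (8, 3), (12, 2), (24, 1)

(1, 24), (2, 12), (3, 8), (4, 6), (6, 4), (8, 3), (12, 2), (24, 1)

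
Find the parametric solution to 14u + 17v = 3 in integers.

Step 1: Compute gcd(14, 17) = 1.
Since 1 divides 3, solutions exist.

Step 2: Find a particular solution using extended Euclidean algorithm.
We get u₀ = -18, v₀ = 15.
Check: 14*-18 + 17*15 = 3 = 3 ✓

Step 3: Write the general solution.
u = -18 + (17/1)t = -18 + 17t
v = 15 - (14/1)t = 15 - 14t
for any integer t.

u = -18 + 17t, v = 15 - 14t for integer t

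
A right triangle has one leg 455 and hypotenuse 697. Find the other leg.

b² = c² - a² = 485809 - 207025 = 278784
b = 528

528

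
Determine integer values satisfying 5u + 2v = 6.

Step 1: Check solvability.
gcd(5, 2) = 1
Since 1 divides 6, solutions exist.

Step 2: Apply extended Euclidean algorithm to find gcd.
We find integers such that 5*x0 + 2*y0 = 1

Step 3: Scale the particular solution.
Multiply by 6/1 = 6:
u = 6, v = -12

Step 4: Verify.
5*(6) + 2*(-12) = 6 = 6 ✓

u = 6, v = -12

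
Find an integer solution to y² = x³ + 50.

Try small integer x values and check whether x³ + 50 is a perfect square.
x = -1: x³ + 50 = -1³ + 50 = -1 + 50 = 49
Is 49 a perfect square? 7² = 49 ✓
So (x, y) = (-1, 7) is a solution.

x = -1, y = 7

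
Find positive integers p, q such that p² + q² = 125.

Search for p with 125 - p² a perfect square.
p = 2: 125 - 2² = 125 - 4 = 121 = 11² ✓
So p = 2, q = 11.

p = 2, q = 11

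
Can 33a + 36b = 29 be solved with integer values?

Step 1: Compute gcd(33, 36).
gcd(33, 36) = 3

Step 2: Check divisibility.
Does 3 divide 29? 29 = 3 x 9 + 2, so no.

By the theorem on linear Diophantine equations, 33a + 36b = 29 has integer solutions if and only if gcd(33, 36) divides 29. Since 3 does not divide 29, no solutions exist.

No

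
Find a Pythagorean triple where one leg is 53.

We need the other leg and hypotenuse such that 53² + x² = c².
Take x = 1404, c = 1405: 53² + 1404² = 2809 + 1971216 = 1974025 = 1405² ✓
Triple: (53, 1404, 1405)

(53, 1404, 1405)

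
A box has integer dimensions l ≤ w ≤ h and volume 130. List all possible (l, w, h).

Iterate l from 1 to ⌊130^(1/3)⌋. For each l dividing 130, iterate w ≥ l with w dividing 130/l, and set h = 130/(l·w).
Triples found (5): (1×1×130), (1×2×65), (1×5×26), (1×10×13), (2×5×13)

(1×1×130), (1×2×65), (1×5×26), (1×10×13), (2×5×13)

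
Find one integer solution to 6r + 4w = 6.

Step 1: Check solvability.
gcd(6, 4) = 2
Since 2 divides 6, solutions exist.

Step 2: Apply extended Euclidean algorithm to find gcd.
We find integers such that 6*x0 + 4*y0 = 2

Step 3: Scale the particular solution.
Multiply by 6/2 = 3:
r = 3, w = -3

Step 4: Verify.
6*(3) + 4*(-3) = 6 = 6 ✓

r = 3, w = -3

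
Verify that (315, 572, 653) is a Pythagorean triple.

Compute a² + b² = 315² + 572² = 99225 + 327184 = 426409
Compute c² = 653² = 426409
Since 426409 = 426409, confirmed.

Yes, it is a Pythagorean triple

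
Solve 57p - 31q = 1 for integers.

Step 1: Check solvability.
gcd(57, 31) = 1
Since 1 divides 1, solutions exist.

Step 2: Apply extended Euclidean algorithm to find gcd.
We find integers such that 57*x0 + 31*y0 = 1

Step 3: Scale the particular solution.
Multiply by 1/1 = 1:
p = 6, q = 11

Step 4: Verify.
57*(6) - 31*(11) = 1 = 1 ✓

p = 6, q = 11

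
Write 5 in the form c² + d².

We need to find integers c, d > 0 such that c² + d² = 5.
Trying c = 1: d² = 5 - 1² = 5 - 1 = 4
d = 2
Check: 1² + 2² = 1 + 4 = 5 ✓

5 = 1² + 2²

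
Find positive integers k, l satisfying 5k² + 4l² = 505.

Try small values of k and check whether (505 - 5k²)/4 is a perfect square.
k = 9: 5·9² = 405, so 4l² = 505 - 405 = 100, giving l² = 25, l = 5.
Check: 5·9² + 4·5² = 405 + 100 = 505 ✓

k = 9, l = 5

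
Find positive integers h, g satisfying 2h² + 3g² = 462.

Try small values of h and check whether (462 - 2h²)/3 is a perfect square.
h = 9: 2·9² = 162, so 3g² = 462 - 162 = 300, giving g² = 100, g = 10.
Check: 2·9² + 3·10² = 162 + 300 = 462 ✓

h = 9, g = 10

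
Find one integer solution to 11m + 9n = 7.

Step 1: Check solvability.
gcd(11, 9) = 1
Since 1 divides 7, solutions exist.

Step 2: Apply extended Euclidean algorithm to find gcd.
We find integers such that 11*x0 + 9*y0 = 1

Step 3: Scale the particular solution.
Multiply by 7/1 = 7:
m = -28, n = 35

Step 4: Verify.
11*(-28) + 9*(35) = 7 = 7 ✓

m = -28, n = 35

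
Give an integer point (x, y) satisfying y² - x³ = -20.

Try small integer x values and check whether x³ - 20 is a perfect square.
x = 6: x³ - 20 = 6³ - 20 = 216 - 20 = 196
Is 196 a perfect square? 14² = 196 ✓
So (x, y) = (6, -14) is a solution.

x = 6, y = -14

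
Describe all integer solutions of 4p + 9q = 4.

Step 1: Compute gcd(4, 9) = 1.
Since 1 divides 4, solutions exist.

Step 2: Find a particular solution using extended Euclidean algorithm.
We get p₀ = -8, q₀ = 4.
Check: 4*-8 + 9*4 = 4 = 4 ✓

Step 3: Write the general solution.
p = -8 + (9/1)t = -8 + 9t
q = 4 - (4/1)t = 4 - 4t
for any integer t.

p = -8 + 9t, q = 4 - 4t for integer t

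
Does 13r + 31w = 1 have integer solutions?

Step 1: Compute gcd(13, 31).
gcd(13, 31) = 1

Step 2: Check divisibility.
Does 1 divide 1? 1 = 1 x 1, so yes.

By the theorem on linear Diophantine equations, 13r + 31w = 1 has integer solutions if and only if gcd(13, 31) divides 1. Since 1 | 1, solutions exist.

Yes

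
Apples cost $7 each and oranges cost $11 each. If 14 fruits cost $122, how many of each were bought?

Let a = apples, o = oranges.
a + o = 14
7a + 11o = 122
Substitute o = 14 - a:
7a + 11(14 - a) = 122
(7 - 11)a = 122 - 154
-4a = -32
a = 8, o = 14 - 8 = 6

Apples: 8, Oranges: 6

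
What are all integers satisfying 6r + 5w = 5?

Step 1: Compute gcd(6, 5) = 1.
Since 1 divides 5, solutions exist.

Step 2: Find a particular solution using extended Euclidean algorithm.
We get r₀ = 5, w₀ = -5.
Check: 6*5 + 5*-5 = 5 = 5 ✓

Step 3: Write the general solution.
r = 5 + (5/1)t = 5 + 5t
w = -5 - (6/1)t = -5 - 6t
for any integer t.

r = 5 + 5t, w = -5 - 6t for integer t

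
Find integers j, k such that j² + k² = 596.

We need to find integers j, k > 0 such that j² + k² = 596.
Trying j = 14: k² = 596 - 14² = 596 - 196 = 400
k = 20
Check: 14² + 20² = 196 + 400 = 596 ✓

596 = 14² + 20²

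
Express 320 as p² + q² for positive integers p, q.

We need to find integers p, q > 0 such that p² + q² = 320.
Trying p = 8: q² = 320 - 8² = 320 - 64 = 256
q = 16
Check: 8² + 16² = 64 + 256 = 320 ✓

320 = 8² + 16²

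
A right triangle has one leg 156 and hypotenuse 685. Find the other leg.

a² = c² - b² = 469225 - 24336 = 444889
a = 667

667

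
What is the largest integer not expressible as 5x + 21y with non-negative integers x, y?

For two coprime denominations a and b, the Frobenius number (largest value not representable as a non-negative combination) is ab - a - b.
Here gcd(5, 21) = 1, so they are coprime.
F(5, 21) = 5·21 - 5 - 21 = 105 - 26 = 79

79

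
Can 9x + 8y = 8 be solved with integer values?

Step 1: Compute gcd(9, 8).
gcd(9, 8) = 1

Step 2: Check divisibility.
Does 1 divide 8? 8 = 1 x 8, so yes.

By the theorem on linear Diophantine equations, 9x + 8y = 8 has integer solutions if and only if gcd(9, 8) divides 8. Since 1 | 8, solutions exist.

Yes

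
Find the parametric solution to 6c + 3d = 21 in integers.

Step 1: Compute gcd(6, 3) = 3.
Since 3 divides 21, solutions exist.

Step 2: Find a particular solution using extended Euclidean algorithm.
We get c₀ = 0, d₀ = 7.
Check: 6*0 + 3*7 = 21 = 21 ✓

Step 3: Write the general solution.
c = 0 + (3/3)t = 0 + 1t
d = 7 - (6/3)t = 7 - 2t
for any integer t.

c = 0 + 1t, d = 7 - 2t for integer t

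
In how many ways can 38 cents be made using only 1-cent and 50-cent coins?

We need non-negative integers (x, y) with 1x + 50y = 38.
For each x from 0 to 38, check if (38 - 1x) is a non-negative multiple of 50.
Solutions (x, y): (38,0)
Count: 1

1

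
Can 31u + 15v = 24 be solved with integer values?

Step 1: Compute gcd(31, 15).
gcd(31, 15) = 1

Step 2: Check divisibility.
Does 1 divide 24? 24 = 1 x 24, so yes.

By the theorem on linear Diophantine equations, 31u + 15v = 24 has integer solutions if and only if gcd(31, 15) divides 24. Since 1 | 24, solutions exist.

Yes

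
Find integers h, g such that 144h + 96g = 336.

Step 1: Check solvability.
gcd(144, 96) = 48
Since 48 divides 336, solutions exist.

Step 2: Apply extended Euclidean algorithm to find gcd.
We find integers such that 144*x0 + 96*y0 = 48

Step 3: Scale the particular solution.
Multiply by 336/48 = 7:
h = 7, g = -7

Step 4: Verify.
144*(7) + 96*(-7) = 336 = 336 ✓

h = 7, g = -7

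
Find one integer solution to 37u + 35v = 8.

Step 1: Check solvability.
gcd(37, 35) = 1
Since 1 divides 8, solutions exist.

Step 2: Apply extended Euclidean algorithm to find gcd.
We find integers such that 37*x0 + 35*y0 = 1

Step 3: Scale the particular solution.
Multiply by 8/1 = 8:
u = -136, v = 144

Step 4: Verify.
37*(-136) + 35*(144) = 8 = 8 ✓

u = -136, v = 144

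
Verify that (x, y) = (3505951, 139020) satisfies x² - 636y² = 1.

Compute x² = 3505951² = 12291692414401
Compute 636y² = 636·139020² = 636·19326560400 = 12291692414400
x² - 636y² = 12291692414401 - 12291692414400 = 1
Since this equals 1, (3505951, 139020) is a solution.

Yes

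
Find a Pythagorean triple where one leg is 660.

We need the other leg and hypotenuse such that 660² + x² = c².
Take x = 2375, c = 2465: 660² + 2375² = 435600 + 5640625 = 6076225 = 2465² ✓
Triple: (2375, 660, 2465)

(2375, 660, 2465)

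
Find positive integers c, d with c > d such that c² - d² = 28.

Factor: c² - d² = (c+d)(c-d) = 28.
We need two factors of 28 with the same parity.
Use c+d = 14 and c-d = 2 (product 14·2 = 28).
Adding: 2c = 16, so c = 8.
Subtracting: 2d = 12, so d = 6.
Check: 8² - 6² = 64 - 36 = 28 ✓

c = 8, d = 6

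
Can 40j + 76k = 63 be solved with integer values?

Step 1: Compute gcd(40, 76).
gcd(40, 76) = 4

Step 2: Check divisibility.
Does 4 divide 63? 63 = 4 x 15 + 3, so no.

By the theorem on linear Diophantine equations, 40j + 76k = 63 has integer solutions if and only if gcd(40, 76) divides 63. Since 4 does not divide 63, no solutions exist.

No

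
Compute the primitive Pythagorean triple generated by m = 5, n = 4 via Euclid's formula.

a = m² - n² = 25 - 16 = 9
b = 2mn = 2·5·4 = 40
c = m² + n² = 25 + 16 = 41
Verify: 9² + 40² = 81 + 1600 = 1681 = 41² ✓

(9, 40, 41)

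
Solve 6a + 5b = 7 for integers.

Step 1: Check solvability.
gcd(6, 5) = 1
Since 1 divides 7, solutions exist.

Step 2: Apply extended Euclidean algorithm to find gcd.
We find integers such that 6*x0 + 5*y0 = 1

Step 3: Scale the particular solution.
Multiply by 7/1 = 7:
a = 7, b = -7

Step 4: Verify.
6*(7) + 5*(-7) = 7 = 7 ✓

a = 7, b = -7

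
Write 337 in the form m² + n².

We need to find integers m, n > 0 such that m² + n² = 337.
Trying m = 9: n² = 337 - 9² = 337 - 81 = 256
n = 16
Check: 9² + 16² = 81 + 256 = 337 ✓

337 = 9² + 16²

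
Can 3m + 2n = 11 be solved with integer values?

Step 1: Compute gcd(3, 2).
gcd(3, 2) = 1

Step 2: Check divisibility.
Does 1 divide 11? 11 = 1 x 11, so yes.

By the theorem on linear Diophantine equations, 3m + 2n = 11 has integer solutions if and only if gcd(3, 2) divides 11. Since 1 | 11, solutions exist.

Yes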